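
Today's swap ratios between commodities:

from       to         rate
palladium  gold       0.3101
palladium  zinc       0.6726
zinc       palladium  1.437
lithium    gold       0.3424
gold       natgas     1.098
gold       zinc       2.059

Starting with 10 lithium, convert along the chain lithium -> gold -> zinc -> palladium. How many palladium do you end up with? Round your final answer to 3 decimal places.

10 lithium × 0.3424 = 3.424 gold
3.424 gold × 2.059 = 7.050016 zinc
7.050016 zinc × 1.437 = 10.130872992 palladium

10.131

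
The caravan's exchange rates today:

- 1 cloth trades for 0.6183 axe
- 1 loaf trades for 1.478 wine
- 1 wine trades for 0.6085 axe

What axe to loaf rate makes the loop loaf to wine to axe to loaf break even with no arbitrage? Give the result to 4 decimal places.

1.1119

Known legs of the cycle: 1.478 × 0.6085 = 0.899363
For no arbitrage the full-cycle product must be 1, so the missing rate is 1 / 0.899363 ≈ 1.111898.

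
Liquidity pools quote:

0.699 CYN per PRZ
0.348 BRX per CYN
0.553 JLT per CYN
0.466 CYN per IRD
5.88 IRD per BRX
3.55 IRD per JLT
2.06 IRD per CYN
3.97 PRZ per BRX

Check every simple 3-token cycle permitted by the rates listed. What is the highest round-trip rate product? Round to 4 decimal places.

0.9657

PRZ→CYN→BRX→PRZ: 0.699 × 0.348 × 3.97 = 0.96571
CYN→BRX→IRD→CYN: 0.348 × 5.88 × 0.466 = 0.95355
CYN→JLT→IRD→CYN: 0.553 × 3.55 × 0.466 = 0.91483
Maximum is PRZ→CYN→BRX→PRZ at 0.9657; no arbitrage — every cycle loses value.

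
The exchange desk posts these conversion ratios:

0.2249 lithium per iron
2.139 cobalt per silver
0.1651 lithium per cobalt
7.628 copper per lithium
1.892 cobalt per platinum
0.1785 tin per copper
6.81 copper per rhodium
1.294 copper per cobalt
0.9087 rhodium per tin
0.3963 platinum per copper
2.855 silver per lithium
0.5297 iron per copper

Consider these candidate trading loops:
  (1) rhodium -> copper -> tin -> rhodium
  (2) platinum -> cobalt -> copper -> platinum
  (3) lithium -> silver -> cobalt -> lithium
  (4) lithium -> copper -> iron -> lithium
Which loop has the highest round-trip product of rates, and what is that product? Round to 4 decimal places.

1.1046

(1) 6.81 × 0.1785 × 0.9087 = 1.10460
(2) 1.892 × 1.294 × 0.3963 = 0.97024
(3) 2.855 × 2.139 × 0.1651 = 1.00824
(4) 7.628 × 0.5297 × 0.2249 = 0.90872
Highest is cycle (1) at 1.1046 (>1, arbitrage).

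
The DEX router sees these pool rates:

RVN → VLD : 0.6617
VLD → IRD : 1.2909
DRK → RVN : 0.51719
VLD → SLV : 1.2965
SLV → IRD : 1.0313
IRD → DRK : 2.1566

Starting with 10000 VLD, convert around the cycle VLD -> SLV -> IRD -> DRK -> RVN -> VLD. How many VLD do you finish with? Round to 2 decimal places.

9868.21

10000 VLD × 1.2965 = 12965 SLV
12965 SLV × 1.0313 = 13370.8045 IRD
13370.8045 IRD × 2.1566 = 28835.4769847 DRK
28835.4769847 DRK × 0.51719 = 14913.420341716993 RVN
14913.420341716993 RVN × 0.6617 = 9868.2102401141342681 VLD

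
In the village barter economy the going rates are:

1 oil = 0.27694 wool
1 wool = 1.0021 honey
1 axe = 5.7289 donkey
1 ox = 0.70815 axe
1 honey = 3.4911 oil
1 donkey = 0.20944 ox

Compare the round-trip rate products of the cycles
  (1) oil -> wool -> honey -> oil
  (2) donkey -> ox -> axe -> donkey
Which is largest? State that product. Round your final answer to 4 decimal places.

0.9689

(1) 0.27694 × 1.0021 × 3.4911 = 0.96886
(2) 0.20944 × 0.70815 × 5.7289 = 0.84968
Highest is cycle (1) at 0.9689 (≤1, no arbitrage).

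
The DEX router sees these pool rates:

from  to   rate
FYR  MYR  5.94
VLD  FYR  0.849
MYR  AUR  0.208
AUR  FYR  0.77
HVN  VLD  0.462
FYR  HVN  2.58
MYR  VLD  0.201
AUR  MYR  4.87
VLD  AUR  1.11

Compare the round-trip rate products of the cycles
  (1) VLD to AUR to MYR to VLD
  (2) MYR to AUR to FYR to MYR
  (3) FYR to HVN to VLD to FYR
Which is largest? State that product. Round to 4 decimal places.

(1) 1.11 × 4.87 × 0.201 = 1.08655
(2) 0.208 × 0.77 × 5.94 = 0.95135
(3) 2.58 × 0.462 × 0.849 = 1.01197
Highest is cycle (1) at 1.0865 (>1, arbitrage).

1.0865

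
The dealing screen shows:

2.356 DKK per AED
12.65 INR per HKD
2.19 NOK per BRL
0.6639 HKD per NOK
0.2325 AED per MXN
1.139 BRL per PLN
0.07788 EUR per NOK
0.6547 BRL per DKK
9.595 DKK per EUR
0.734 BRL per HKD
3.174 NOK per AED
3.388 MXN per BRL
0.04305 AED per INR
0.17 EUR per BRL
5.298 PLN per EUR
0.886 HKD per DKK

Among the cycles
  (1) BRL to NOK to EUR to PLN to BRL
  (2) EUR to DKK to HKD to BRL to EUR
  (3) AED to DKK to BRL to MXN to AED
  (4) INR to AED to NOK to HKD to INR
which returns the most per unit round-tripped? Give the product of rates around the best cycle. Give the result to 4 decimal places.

(1) 2.19 × 0.07788 × 5.298 × 1.139 = 1.02921
(2) 9.595 × 0.886 × 0.734 × 0.17 = 1.06078
(3) 2.356 × 0.6547 × 3.388 × 0.2325 = 1.21502
(4) 0.04305 × 3.174 × 0.6639 × 12.65 = 1.14755
Highest is cycle (3) at 1.2150 (>1, arbitrage).

1.2150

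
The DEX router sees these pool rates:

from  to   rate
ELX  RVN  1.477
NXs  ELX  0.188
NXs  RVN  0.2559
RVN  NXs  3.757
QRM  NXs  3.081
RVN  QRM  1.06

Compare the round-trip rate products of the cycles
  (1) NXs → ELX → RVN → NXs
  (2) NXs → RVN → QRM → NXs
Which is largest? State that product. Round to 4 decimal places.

(1) 0.188 × 1.477 × 3.757 = 1.04323
(2) 0.2559 × 1.06 × 3.081 = 0.83573
Highest is cycle (1) at 1.0432 (>1, arbitrage).

1.0432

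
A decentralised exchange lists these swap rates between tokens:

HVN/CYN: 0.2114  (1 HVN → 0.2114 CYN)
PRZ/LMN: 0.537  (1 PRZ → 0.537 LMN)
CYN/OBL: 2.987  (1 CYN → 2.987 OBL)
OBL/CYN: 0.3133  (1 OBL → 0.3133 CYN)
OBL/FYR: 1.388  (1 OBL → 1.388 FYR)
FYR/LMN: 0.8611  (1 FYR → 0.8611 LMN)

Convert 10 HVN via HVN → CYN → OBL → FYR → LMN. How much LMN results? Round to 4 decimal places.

7.5472

10 HVN × 0.2114 = 2.114 CYN
2.114 CYN × 2.987 = 6.314518 OBL
6.314518 OBL × 1.388 = 8.764550984 FYR
8.764550984 FYR × 0.8611 = 7.5471548523224 LMN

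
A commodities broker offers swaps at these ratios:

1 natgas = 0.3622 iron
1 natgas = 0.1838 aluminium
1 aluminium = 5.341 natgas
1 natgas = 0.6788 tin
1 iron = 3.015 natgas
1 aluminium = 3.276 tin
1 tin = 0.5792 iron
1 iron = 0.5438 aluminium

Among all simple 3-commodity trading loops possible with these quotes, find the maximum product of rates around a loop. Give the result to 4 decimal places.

tin→iron→natgas→tin: 0.5792 × 3.015 × 0.6788 = 1.18538
iron→aluminium→natgas→iron: 0.5438 × 5.341 × 0.3622 = 1.05199
tin→iron→aluminium→tin: 0.5792 × 0.5438 × 3.276 = 1.03184
Maximum is tin→iron→natgas→tin at 1.1854; arbitrage exists.

1.1854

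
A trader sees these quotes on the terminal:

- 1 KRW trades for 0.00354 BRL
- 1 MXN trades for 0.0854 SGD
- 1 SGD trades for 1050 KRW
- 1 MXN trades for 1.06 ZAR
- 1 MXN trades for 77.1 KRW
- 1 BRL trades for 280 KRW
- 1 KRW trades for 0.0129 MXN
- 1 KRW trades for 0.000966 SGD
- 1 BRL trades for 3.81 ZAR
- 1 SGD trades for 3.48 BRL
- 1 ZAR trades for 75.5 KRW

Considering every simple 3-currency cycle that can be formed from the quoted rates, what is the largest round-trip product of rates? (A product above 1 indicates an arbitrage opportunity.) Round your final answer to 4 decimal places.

MXN→SGD→KRW→MXN: 0.0854 × 1050 × 0.0129 = 1.15674
MXN→ZAR→KRW→MXN: 1.06 × 75.5 × 0.0129 = 1.03239
BRL→ZAR→KRW→BRL: 3.81 × 75.5 × 0.00354 = 1.01830
BRL→KRW→SGD→BRL: 280 × 0.000966 × 3.48 = 0.94127
Maximum is MXN→SGD→KRW→MXN at 1.1567; arbitrage exists.

1.1567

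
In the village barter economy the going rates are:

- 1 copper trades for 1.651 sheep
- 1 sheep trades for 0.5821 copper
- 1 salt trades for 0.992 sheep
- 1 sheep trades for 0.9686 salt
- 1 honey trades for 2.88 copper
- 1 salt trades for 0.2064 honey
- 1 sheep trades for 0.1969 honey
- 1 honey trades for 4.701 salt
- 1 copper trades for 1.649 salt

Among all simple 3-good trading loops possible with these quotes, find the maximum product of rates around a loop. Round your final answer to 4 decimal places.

0.9802

salt→honey→copper→salt: 0.2064 × 2.88 × 1.649 = 0.98022
salt→sheep→copper→salt: 0.992 × 0.5821 × 1.649 = 0.95220
copper→sheep→honey→copper: 1.651 × 0.1969 × 2.88 = 0.93624
salt→sheep→honey→salt: 0.992 × 0.1969 × 4.701 = 0.91822
Maximum is salt→honey→copper→salt at 0.9802; no arbitrage — every cycle loses value.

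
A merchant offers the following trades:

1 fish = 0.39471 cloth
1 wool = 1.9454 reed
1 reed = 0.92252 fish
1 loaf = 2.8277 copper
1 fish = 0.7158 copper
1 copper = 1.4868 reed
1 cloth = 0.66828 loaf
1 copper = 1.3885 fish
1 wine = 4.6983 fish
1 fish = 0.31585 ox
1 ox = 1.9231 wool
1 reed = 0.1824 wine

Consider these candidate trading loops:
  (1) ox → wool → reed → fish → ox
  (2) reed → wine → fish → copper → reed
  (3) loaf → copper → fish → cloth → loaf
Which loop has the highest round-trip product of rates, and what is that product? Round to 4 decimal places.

(1) 1.9231 × 1.9454 × 0.92252 × 0.31585 = 1.09010
(2) 0.1824 × 4.6983 × 0.7158 × 1.4868 = 0.91203
(3) 2.8277 × 1.3885 × 0.39471 × 0.66828 = 1.03566
Highest is cycle (1) at 1.0901 (>1, arbitrage).

1.0901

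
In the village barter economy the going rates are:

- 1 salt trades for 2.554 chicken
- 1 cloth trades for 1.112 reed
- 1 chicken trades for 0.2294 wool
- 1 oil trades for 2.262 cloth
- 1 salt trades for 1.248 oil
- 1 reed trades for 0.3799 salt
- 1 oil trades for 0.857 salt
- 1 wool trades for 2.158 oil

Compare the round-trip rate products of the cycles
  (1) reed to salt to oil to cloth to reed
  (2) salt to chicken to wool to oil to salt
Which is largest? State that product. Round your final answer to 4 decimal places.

(1) 0.3799 × 1.248 × 2.262 × 1.112 = 1.19256
(2) 2.554 × 0.2294 × 2.158 × 0.857 = 1.08354
Highest is cycle (1) at 1.1926 (>1, arbitrage).

1.1926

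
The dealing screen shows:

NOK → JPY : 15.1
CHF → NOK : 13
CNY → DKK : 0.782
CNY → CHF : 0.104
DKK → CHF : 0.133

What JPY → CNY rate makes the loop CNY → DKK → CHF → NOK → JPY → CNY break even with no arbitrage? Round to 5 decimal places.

0.04898

Known legs of the cycle: 0.782 × 0.133 × 13 × 15.1 = 20.4163778
For no arbitrage the full-cycle product must be 1, so the missing rate is 1 / 20.4163778 ≈ 0.0489803.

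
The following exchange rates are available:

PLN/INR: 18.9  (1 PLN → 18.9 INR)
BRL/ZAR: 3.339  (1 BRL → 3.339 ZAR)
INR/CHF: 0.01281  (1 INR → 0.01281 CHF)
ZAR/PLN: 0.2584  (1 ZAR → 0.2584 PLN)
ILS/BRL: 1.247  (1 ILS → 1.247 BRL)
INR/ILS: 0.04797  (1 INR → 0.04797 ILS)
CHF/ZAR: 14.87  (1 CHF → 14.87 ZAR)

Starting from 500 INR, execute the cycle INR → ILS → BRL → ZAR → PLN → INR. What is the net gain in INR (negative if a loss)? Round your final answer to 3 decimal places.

-12.273

500 INR × 0.04797 = 23.985 ILS
23.985 ILS × 1.247 = 29.909295 BRL
29.909295 BRL × 3.339 = 99.867136005 ZAR
99.867136005 ZAR × 0.2584 = 25.805667943692 PLN
25.805667943692 PLN × 18.9 = 487.7271241357788 INR
Net change: 487.7271241357788 − 500 = -12.2728758642212 INR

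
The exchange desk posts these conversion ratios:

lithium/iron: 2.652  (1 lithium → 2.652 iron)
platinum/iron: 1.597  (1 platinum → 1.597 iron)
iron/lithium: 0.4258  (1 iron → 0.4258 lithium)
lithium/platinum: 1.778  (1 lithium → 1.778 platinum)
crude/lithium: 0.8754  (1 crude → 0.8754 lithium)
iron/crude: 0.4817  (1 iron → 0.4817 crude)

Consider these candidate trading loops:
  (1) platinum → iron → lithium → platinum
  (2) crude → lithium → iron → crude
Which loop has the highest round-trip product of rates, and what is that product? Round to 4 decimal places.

(1) 1.597 × 0.4258 × 1.778 = 1.20904
(2) 0.8754 × 2.652 × 0.4817 = 1.11830
Highest is cycle (1) at 1.2090 (>1, arbitrage).

1.2090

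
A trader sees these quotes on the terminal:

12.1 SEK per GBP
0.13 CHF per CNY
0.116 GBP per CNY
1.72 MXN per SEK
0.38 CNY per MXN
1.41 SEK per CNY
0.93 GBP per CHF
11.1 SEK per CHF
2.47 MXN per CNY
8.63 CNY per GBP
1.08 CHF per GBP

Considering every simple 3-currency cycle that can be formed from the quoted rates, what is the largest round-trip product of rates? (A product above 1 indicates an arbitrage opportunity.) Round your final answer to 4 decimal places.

CNY→CHF→GBP→CNY: 0.13 × 0.93 × 8.63 = 1.04337
CNY→SEK→MXN→CNY: 1.41 × 1.72 × 0.38 = 0.92158
Maximum is CNY→CHF→GBP→CNY at 1.0434; arbitrage exists.

1.0434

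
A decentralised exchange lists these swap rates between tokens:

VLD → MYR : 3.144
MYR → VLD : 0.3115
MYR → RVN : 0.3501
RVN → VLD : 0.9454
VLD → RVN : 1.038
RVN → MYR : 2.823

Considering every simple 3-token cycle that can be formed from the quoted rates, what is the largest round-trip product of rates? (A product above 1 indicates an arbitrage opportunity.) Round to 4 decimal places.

1.0406

VLD→MYR→RVN→VLD: 3.144 × 0.3501 × 0.9454 = 1.04062
VLD→RVN→MYR→VLD: 1.038 × 2.823 × 0.3115 = 0.91278
Maximum is VLD→MYR→RVN→VLD at 1.0406; arbitrage exists.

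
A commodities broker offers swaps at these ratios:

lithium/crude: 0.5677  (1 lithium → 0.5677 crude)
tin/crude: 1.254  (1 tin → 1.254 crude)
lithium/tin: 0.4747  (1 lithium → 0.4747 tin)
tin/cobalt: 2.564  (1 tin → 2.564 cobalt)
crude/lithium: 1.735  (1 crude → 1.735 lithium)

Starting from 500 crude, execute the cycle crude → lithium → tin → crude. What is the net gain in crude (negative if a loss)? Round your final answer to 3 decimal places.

500 crude × 1.735 = 867.5 lithium
867.5 lithium × 0.4747 = 411.80225 tin
411.80225 tin × 1.254 = 516.4000215 crude
Net change: 516.4000215 − 500 = 16.4000215 crude

16.400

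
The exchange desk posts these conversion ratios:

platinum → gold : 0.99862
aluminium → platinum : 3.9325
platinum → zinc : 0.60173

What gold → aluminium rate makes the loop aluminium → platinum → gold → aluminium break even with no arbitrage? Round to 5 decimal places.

Known legs of the cycle: 3.9325 × 0.99862 = 3.92707315
For no arbitrage the full-cycle product must be 1, so the missing rate is 1 / 3.92707315 ≈ 0.2546426.

0.25464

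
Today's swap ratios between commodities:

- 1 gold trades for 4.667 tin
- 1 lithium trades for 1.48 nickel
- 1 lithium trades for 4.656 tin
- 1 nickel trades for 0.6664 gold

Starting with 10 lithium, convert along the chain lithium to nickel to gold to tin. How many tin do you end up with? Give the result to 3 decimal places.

46.029

10 lithium × 1.48 = 14.8 nickel
14.8 nickel × 0.6664 = 9.86272 gold
9.86272 gold × 4.667 = 46.02931424 tin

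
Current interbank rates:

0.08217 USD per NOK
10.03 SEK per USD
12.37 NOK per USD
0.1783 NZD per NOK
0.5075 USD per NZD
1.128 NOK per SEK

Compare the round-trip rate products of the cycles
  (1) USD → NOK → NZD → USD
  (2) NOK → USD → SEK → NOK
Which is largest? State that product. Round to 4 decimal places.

(1) 12.37 × 0.1783 × 0.5075 = 1.11933
(2) 0.08217 × 10.03 × 1.128 = 0.92966
Highest is cycle (1) at 1.1193 (>1, arbitrage).

1.1193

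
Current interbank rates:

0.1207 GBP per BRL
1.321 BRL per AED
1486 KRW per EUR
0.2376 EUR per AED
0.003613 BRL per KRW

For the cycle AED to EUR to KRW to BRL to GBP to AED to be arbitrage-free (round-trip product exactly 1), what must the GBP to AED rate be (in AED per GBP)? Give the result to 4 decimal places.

Known legs of the cycle: 0.2376 × 1486 × 0.003613 × 0.1207 = 0.15397154845776
For no arbitrage the full-cycle product must be 1, so the missing rate is 1 / 0.15397154845776 ≈ 6.494706.

6.4947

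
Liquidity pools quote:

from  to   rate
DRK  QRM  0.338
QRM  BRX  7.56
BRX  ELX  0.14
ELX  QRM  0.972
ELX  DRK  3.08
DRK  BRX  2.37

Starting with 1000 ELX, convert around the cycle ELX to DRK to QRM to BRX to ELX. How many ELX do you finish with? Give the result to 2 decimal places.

1101.84

1000 ELX × 3.08 = 3080 DRK
3080 DRK × 0.338 = 1041.04 QRM
1041.04 QRM × 7.56 = 7870.2624 BRX
7870.2624 BRX × 0.14 = 1101.836736 ELX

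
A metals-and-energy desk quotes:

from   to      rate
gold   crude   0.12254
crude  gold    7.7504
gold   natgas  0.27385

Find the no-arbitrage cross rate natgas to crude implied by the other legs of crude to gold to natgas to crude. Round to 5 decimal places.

Known legs of the cycle: 7.7504 × 0.27385 = 2.12244704
For no arbitrage the full-cycle product must be 1, so the missing rate is 1 / 2.12244704 ≈ 0.4711543.

0.47115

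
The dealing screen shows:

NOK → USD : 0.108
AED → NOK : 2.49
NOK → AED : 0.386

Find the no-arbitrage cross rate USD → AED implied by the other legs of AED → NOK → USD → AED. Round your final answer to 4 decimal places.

Known legs of the cycle: 2.49 × 0.108 = 0.26892
For no arbitrage the full-cycle product must be 1, so the missing rate is 1 / 0.26892 ≈ 3.718578.

3.7186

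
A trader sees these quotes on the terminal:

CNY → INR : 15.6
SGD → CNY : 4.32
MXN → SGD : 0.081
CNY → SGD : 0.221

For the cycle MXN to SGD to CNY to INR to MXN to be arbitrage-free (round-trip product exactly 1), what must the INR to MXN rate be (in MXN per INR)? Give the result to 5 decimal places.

Known legs of the cycle: 0.081 × 4.32 × 15.6 = 5.458752
For no arbitrage the full-cycle product must be 1, so the missing rate is 1 / 5.458752 ≈ 0.1831921.

0.18319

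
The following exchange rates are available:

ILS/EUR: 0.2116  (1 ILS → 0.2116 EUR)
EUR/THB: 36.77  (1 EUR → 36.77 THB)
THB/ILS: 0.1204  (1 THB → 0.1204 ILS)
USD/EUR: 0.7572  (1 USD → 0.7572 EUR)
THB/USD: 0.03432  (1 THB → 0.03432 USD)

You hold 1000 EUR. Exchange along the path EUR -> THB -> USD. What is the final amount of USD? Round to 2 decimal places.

1000 EUR × 36.77 = 36770 THB
36770 THB × 0.03432 = 1261.9464 USD

1261.95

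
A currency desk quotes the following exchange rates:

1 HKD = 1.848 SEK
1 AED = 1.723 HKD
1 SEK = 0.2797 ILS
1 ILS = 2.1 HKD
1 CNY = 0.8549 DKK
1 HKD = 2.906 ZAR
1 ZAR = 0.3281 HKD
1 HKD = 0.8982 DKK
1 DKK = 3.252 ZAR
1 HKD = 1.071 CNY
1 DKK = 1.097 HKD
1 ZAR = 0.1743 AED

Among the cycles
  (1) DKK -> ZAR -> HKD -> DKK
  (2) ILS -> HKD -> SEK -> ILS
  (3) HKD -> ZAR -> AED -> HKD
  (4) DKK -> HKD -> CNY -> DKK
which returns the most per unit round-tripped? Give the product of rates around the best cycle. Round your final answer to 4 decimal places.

(1) 3.252 × 0.3281 × 0.8982 = 0.95836
(2) 2.1 × 1.848 × 0.2797 = 1.08546
(3) 2.906 × 0.1743 × 1.723 = 0.87273
(4) 1.097 × 1.071 × 0.8549 = 1.00441
Highest is cycle (2) at 1.0855 (>1, arbitrage).

1.0855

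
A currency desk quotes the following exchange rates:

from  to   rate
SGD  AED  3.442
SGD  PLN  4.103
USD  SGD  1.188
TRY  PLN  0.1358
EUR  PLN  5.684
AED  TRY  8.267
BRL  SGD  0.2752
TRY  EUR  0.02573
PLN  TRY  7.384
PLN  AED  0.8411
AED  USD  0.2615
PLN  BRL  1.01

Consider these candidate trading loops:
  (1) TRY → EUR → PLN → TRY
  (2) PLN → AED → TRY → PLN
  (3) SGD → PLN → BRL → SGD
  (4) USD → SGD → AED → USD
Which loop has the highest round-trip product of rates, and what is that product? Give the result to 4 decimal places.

1.1404

(1) 0.02573 × 5.684 × 7.384 = 1.07990
(2) 0.8411 × 8.267 × 0.1358 = 0.94427
(3) 4.103 × 1.01 × 0.2752 = 1.14044
(4) 1.188 × 3.442 × 0.2615 = 1.06930
Highest is cycle (3) at 1.1404 (>1, arbitrage).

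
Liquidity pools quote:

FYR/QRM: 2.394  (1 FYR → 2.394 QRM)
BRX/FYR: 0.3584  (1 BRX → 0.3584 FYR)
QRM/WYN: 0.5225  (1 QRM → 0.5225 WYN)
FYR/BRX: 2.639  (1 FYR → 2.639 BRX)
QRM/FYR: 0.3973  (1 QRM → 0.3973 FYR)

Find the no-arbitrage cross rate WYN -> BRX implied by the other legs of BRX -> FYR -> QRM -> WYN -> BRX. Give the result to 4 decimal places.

2.2306

Known legs of the cycle: 0.3584 × 2.394 × 0.5225 = 0.448310016
For no arbitrage the full-cycle product must be 1, so the missing rate is 1 / 0.448310016 ≈ 2.230599.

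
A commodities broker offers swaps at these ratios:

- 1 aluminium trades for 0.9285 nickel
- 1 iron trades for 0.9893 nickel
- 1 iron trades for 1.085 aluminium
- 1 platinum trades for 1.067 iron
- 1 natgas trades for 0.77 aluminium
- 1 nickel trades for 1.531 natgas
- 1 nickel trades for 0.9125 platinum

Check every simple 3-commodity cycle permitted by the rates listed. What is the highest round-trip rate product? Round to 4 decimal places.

aluminium→nickel→natgas→aluminium: 0.9285 × 1.531 × 0.77 = 1.09458
nickel→platinum→iron→nickel: 0.9125 × 1.067 × 0.9893 = 0.96322
Maximum is aluminium→nickel→natgas→aluminium at 1.0946; arbitrage exists.

1.0946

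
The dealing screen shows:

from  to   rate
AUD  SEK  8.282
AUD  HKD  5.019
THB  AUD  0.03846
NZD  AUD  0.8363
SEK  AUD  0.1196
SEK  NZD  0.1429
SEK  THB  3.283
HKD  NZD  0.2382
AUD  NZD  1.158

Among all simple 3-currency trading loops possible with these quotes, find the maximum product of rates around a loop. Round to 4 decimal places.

AUD→SEK→THB→AUD: 8.282 × 3.283 × 0.03846 = 1.04572
AUD→HKD→NZD→AUD: 5.019 × 0.2382 × 0.8363 = 0.99982
AUD→SEK→NZD→AUD: 8.282 × 0.1429 × 0.8363 = 0.98976
Maximum is AUD→SEK→THB→AUD at 1.0457; arbitrage exists.

1.0457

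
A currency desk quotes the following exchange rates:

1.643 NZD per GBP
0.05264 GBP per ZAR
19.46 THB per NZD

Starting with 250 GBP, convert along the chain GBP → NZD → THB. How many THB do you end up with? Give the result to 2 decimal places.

7993.20

250 GBP × 1.643 = 410.75 NZD
410.75 NZD × 19.46 = 7993.195 THB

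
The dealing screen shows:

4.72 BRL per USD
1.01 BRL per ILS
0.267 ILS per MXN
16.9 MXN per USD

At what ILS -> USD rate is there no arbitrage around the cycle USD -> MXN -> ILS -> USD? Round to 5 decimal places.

Known legs of the cycle: 16.9 × 0.267 = 4.5123
For no arbitrage the full-cycle product must be 1, so the missing rate is 1 / 4.5123 ≈ 0.2216165.

0.22162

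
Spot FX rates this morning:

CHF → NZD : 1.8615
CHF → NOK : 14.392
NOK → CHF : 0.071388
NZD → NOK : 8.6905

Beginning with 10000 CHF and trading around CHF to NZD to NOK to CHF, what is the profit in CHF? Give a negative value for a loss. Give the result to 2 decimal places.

10000 CHF × 1.8615 = 18615 NZD
18615 NZD × 8.6905 = 161773.6575 NOK
161773.6575 NOK × 0.071388 = 11548.69786161 CHF
Net change: 11548.69786161 − 10000 = 1548.69786161 CHF

1548.70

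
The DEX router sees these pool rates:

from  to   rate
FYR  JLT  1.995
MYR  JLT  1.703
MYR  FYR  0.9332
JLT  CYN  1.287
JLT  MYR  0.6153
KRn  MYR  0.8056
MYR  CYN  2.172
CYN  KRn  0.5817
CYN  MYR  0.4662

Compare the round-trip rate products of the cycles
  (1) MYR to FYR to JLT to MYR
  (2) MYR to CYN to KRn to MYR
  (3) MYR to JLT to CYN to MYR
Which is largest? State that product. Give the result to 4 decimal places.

(1) 0.9332 × 1.995 × 0.6153 = 1.14552
(2) 2.172 × 0.5817 × 0.8056 = 1.01784
(3) 1.703 × 1.287 × 0.4662 = 1.02180
Highest is cycle (1) at 1.1455 (>1, arbitrage).

1.1455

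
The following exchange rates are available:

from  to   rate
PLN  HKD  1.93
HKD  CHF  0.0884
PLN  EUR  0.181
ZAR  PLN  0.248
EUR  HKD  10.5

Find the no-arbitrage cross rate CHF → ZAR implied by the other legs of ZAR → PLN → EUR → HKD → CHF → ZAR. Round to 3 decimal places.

24.001

Known legs of the cycle: 0.248 × 0.181 × 10.5 × 0.0884 = 0.0416650416
For no arbitrage the full-cycle product must be 1, so the missing rate is 1 / 0.0416650416 ≈ 24.00094.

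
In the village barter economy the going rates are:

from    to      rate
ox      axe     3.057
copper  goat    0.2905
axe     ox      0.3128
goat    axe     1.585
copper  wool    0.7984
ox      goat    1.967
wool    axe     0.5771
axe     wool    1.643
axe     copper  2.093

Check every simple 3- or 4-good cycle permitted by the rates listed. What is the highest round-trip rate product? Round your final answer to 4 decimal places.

ox→goat→axe→ox: 1.967 × 1.585 × 0.3128 = 0.97521
copper→wool→axe→copper: 0.7984 × 0.5771 × 2.093 = 0.96436
goat→axe→copper→goat: 1.585 × 2.093 × 0.2905 = 0.96371
Maximum is ox→goat→axe→ox at 0.9752; no arbitrage — every cycle loses value.

0.9752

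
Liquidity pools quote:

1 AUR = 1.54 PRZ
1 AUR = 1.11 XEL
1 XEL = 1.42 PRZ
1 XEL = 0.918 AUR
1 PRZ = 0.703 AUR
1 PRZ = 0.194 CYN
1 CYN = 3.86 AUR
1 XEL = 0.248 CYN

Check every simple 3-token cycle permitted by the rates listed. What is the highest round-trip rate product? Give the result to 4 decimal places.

CYN→AUR→PRZ→CYN: 3.86 × 1.54 × 0.194 = 1.15321
PRZ→AUR→XEL→PRZ: 0.703 × 1.11 × 1.42 = 1.10807
CYN→AUR→XEL→CYN: 3.86 × 1.11 × 0.248 = 1.06258
Maximum is CYN→AUR→PRZ→CYN at 1.1532; arbitrage exists.

1.1532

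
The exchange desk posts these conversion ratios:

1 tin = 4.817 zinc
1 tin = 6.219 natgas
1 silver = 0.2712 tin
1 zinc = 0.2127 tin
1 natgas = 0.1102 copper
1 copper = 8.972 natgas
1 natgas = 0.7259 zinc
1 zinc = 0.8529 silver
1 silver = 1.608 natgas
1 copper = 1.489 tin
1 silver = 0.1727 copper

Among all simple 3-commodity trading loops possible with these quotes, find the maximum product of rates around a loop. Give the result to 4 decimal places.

zinc→silver→tin→zinc: 0.8529 × 0.2712 × 4.817 = 1.11420
tin→natgas→copper→tin: 6.219 × 0.1102 × 1.489 = 1.02046
zinc→silver→natgas→zinc: 0.8529 × 1.608 × 0.7259 = 0.99555
zinc→tin→natgas→zinc: 0.2127 × 6.219 × 0.7259 = 0.96021
Maximum is zinc→silver→tin→zinc at 1.1142; arbitrage exists.

1.1142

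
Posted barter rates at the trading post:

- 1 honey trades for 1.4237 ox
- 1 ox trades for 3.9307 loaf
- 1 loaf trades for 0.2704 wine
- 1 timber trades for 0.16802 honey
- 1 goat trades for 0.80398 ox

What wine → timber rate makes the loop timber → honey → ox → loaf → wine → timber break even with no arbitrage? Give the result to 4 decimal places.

Known legs of the cycle: 0.16802 × 1.4237 × 3.9307 × 0.2704 = 0.25424712544053472
For no arbitrage the full-cycle product must be 1, so the missing rate is 1 / 0.25424712544053472 ≈ 3.933181.

3.9332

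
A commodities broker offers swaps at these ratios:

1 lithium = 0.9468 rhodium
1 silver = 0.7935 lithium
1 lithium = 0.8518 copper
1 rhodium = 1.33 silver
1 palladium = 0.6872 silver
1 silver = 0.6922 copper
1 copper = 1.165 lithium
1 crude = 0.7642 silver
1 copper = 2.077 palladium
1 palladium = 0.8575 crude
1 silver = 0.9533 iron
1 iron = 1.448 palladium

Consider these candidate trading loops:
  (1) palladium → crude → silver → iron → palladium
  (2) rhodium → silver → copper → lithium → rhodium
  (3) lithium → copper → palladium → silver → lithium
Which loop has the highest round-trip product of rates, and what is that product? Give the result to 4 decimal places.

1.0155

(1) 0.8575 × 0.7642 × 0.9533 × 1.448 = 0.90456
(2) 1.33 × 0.6922 × 1.165 × 0.9468 = 1.01547
(3) 0.8518 × 2.077 × 0.6872 × 0.7935 = 0.96473
Highest is cycle (2) at 1.0155 (>1, arbitrage).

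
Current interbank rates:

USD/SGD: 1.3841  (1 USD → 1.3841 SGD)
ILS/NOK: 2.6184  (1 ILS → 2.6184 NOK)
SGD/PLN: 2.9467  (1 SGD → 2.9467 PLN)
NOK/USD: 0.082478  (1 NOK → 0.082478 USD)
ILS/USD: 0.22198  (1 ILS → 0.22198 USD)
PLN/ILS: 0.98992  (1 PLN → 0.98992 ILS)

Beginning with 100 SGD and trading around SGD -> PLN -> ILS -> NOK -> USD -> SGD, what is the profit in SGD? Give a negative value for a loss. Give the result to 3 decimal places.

100 SGD × 2.9467 = 294.67 PLN
294.67 PLN × 0.98992 = 291.6997264 ILS
291.6997264 ILS × 2.6184 = 763.78656360576 NOK
763.78656360576 NOK × 0.082478 = 62.99558819307587328 USD
62.99558819307587328 USD × 1.3841 = 87.192193618036316206848 SGD
Net change: 87.192193618036316206848 − 100 = -12.807806381963683793152 SGD

-12.808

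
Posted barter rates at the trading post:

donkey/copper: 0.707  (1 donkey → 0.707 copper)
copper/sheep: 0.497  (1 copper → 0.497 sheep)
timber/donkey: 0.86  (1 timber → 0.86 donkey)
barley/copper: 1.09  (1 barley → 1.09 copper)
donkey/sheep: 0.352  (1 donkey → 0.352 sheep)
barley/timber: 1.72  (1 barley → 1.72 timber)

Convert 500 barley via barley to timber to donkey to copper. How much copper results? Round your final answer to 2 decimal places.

500 barley × 1.72 = 860 timber
860 timber × 0.86 = 739.6 donkey
739.6 donkey × 0.707 = 522.8972 copper

522.90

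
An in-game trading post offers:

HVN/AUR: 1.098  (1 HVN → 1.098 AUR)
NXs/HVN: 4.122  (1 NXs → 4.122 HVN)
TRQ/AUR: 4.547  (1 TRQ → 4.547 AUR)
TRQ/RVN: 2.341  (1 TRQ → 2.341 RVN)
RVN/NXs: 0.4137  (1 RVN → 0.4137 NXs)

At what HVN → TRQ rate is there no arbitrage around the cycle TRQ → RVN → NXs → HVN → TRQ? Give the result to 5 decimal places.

Known legs of the cycle: 2.341 × 0.4137 × 4.122 = 3.9920403474
For no arbitrage the full-cycle product must be 1, so the missing rate is 1 / 3.9920403474 ≈ 0.2504985.

0.25050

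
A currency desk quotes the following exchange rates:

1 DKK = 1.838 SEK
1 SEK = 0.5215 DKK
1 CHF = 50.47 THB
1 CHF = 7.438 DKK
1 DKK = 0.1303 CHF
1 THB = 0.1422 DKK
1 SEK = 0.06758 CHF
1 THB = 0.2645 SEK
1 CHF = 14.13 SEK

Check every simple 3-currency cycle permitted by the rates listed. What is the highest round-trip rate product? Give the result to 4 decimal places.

0.9602

DKK→CHF→SEK→DKK: 0.1303 × 14.13 × 0.5215 = 0.96015
DKK→CHF→THB→DKK: 0.1303 × 50.47 × 0.1422 = 0.93514
DKK→SEK→CHF→DKK: 1.838 × 0.06758 × 7.438 = 0.92389
CHF→THB→SEK→CHF: 50.47 × 0.2645 × 0.06758 = 0.90215
Maximum is DKK→CHF→SEK→DKK at 0.9602; no arbitrage — every cycle loses value.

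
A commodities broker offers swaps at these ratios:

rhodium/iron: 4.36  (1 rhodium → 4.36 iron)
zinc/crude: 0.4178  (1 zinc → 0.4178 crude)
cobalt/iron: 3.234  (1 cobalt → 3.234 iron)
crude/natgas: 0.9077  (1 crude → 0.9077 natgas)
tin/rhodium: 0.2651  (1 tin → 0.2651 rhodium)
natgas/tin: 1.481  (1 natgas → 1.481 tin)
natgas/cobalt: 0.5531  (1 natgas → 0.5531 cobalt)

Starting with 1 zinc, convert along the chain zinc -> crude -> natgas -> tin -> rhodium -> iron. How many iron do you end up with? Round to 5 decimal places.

1 zinc × 0.4178 = 0.4178 crude
0.4178 crude × 0.9077 = 0.37923706 natgas
0.37923706 natgas × 1.481 = 0.56165008586 tin
0.56165008586 tin × 0.2651 = 0.148893437761486 rhodium
0.148893437761486 rhodium × 4.36 = 0.64917538864007896 iron

0.64918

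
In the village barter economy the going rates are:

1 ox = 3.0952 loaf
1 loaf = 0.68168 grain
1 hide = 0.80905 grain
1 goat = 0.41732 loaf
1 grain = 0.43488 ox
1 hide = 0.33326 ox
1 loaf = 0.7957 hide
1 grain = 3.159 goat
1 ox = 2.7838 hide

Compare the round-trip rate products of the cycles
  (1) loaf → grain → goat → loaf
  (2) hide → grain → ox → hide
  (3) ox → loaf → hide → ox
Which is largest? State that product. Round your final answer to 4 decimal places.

(1) 0.68168 × 3.159 × 0.41732 = 0.89867
(2) 0.80905 × 0.43488 × 2.7838 = 0.97945
(3) 3.0952 × 0.7957 × 0.33326 = 0.82077
Highest is cycle (2) at 0.9795 (≤1, no arbitrage).

0.9795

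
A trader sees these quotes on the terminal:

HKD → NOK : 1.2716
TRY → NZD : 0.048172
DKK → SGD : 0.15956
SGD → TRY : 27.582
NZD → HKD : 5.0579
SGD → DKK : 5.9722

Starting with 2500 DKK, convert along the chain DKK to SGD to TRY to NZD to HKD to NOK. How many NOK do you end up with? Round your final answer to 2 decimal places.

3408.83

2500 DKK × 0.15956 = 398.9 SGD
398.9 SGD × 27.582 = 11002.4598 TRY
11002.4598 TRY × 0.048172 = 530.0104934856 NZD
530.0104934856 NZD × 5.0579 = 2680.74007500081624 HKD
2680.74007500081624 HKD × 1.2716 = 3408.829079371037930784 NOK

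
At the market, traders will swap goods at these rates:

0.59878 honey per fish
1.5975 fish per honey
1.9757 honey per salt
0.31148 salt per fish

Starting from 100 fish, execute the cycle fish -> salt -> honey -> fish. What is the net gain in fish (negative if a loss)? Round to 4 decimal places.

-1.6913

100 fish × 0.31148 = 31.148 salt
31.148 salt × 1.9757 = 61.5391036 honey
61.5391036 honey × 1.5975 = 98.308718001 fish
Net change: 98.308718001 − 100 = -1.691281999 fish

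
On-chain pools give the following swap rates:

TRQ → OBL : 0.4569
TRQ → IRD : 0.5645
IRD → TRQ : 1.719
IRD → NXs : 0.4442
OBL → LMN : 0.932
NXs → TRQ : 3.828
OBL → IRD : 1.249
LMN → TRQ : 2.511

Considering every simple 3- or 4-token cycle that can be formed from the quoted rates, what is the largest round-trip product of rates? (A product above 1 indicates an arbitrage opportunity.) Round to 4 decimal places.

OBL→LMN→TRQ→OBL: 0.932 × 2.511 × 0.4569 = 1.06926
OBL→IRD→TRQ→OBL: 1.249 × 1.719 × 0.4569 = 0.98098
NXs→TRQ→OBL→IRD→NXs: 3.828 × 0.4569 × 1.249 × 0.4442 = 0.97036
NXs→TRQ→IRD→NXs: 3.828 × 0.5645 × 0.4442 = 0.95987
Maximum is OBL→LMN→TRQ→OBL at 1.0693; arbitrage exists.

1.0693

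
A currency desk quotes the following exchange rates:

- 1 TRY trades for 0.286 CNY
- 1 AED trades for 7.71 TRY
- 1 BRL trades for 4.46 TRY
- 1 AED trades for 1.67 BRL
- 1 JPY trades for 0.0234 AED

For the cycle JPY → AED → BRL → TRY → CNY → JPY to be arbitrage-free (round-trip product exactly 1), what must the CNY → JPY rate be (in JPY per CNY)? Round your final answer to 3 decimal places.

Known legs of the cycle: 0.0234 × 1.67 × 4.46 × 0.286 = 0.04984633368
For no arbitrage the full-cycle product must be 1, so the missing rate is 1 / 0.04984633368 ≈ 20.06166.

20.062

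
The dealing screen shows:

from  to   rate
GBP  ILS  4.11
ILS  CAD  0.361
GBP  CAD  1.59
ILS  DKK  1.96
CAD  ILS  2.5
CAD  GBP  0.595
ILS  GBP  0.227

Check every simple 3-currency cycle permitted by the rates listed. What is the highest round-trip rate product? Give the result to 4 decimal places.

0.9023

CAD→ILS→GBP→CAD: 2.5 × 0.227 × 1.59 = 0.90233
CAD→GBP→ILS→CAD: 0.595 × 4.11 × 0.361 = 0.88281
Maximum is CAD→ILS→GBP→CAD at 0.9023; no arbitrage — every cycle loses value.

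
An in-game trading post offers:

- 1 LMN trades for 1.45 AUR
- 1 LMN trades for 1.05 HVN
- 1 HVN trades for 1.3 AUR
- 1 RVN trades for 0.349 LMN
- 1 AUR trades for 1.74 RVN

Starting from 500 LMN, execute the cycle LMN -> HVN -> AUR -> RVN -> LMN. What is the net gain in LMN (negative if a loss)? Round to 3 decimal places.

-85.545

500 LMN × 1.05 = 525 HVN
525 HVN × 1.3 = 682.5 AUR
682.5 AUR × 1.74 = 1187.55 RVN
1187.55 RVN × 0.349 = 414.45495 LMN
Net change: 414.45495 − 500 = -85.54505 LMN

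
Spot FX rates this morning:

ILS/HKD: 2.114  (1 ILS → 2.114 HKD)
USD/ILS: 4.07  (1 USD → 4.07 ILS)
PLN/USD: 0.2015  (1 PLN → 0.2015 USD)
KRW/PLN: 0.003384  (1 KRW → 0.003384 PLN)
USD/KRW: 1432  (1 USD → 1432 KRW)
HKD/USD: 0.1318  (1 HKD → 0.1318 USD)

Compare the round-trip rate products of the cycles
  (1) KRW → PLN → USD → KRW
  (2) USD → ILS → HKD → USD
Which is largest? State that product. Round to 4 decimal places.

1.1340

(1) 0.003384 × 0.2015 × 1432 = 0.97645
(2) 4.07 × 2.114 × 0.1318 = 1.13400
Highest is cycle (2) at 1.1340 (>1, arbitrage).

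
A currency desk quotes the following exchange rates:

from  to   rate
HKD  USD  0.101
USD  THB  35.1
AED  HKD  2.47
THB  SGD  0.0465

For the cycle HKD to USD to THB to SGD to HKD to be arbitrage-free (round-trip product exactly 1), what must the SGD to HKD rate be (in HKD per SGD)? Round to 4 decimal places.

Known legs of the cycle: 0.101 × 35.1 × 0.0465 = 0.16484715
For no arbitrage the full-cycle product must be 1, so the missing rate is 1 / 0.16484715 ≈ 6.066226.

6.0662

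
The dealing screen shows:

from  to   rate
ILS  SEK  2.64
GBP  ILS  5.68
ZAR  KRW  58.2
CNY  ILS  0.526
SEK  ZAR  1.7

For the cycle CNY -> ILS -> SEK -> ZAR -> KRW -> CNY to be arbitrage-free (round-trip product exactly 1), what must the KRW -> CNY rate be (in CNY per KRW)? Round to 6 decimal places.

Known legs of the cycle: 0.526 × 2.64 × 1.7 × 58.2 = 137.3920416
For no arbitrage the full-cycle product must be 1, so the missing rate is 1 / 137.3920416 ≈ 0.00727844.

0.007278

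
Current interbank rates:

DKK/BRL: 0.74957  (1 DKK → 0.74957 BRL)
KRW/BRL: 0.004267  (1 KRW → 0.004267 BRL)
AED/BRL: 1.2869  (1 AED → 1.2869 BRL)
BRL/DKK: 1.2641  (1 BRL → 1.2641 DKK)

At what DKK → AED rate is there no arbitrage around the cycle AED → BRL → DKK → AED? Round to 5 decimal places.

0.61471

Known legs of the cycle: 1.2869 × 1.2641 = 1.62677029
For no arbitrage the full-cycle product must be 1, so the missing rate is 1 / 1.62677029 ≈ 0.6147149.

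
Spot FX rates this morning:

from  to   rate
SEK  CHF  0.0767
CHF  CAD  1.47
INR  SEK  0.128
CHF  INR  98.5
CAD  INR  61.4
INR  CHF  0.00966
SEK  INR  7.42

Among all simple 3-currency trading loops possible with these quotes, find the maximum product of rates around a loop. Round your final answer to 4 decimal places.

0.9670

SEK→CHF→INR→SEK: 0.0767 × 98.5 × 0.128 = 0.96703
CHF→CAD→INR→CHF: 1.47 × 61.4 × 0.00966 = 0.87189
Maximum is SEK→CHF→INR→SEK at 0.9670; no arbitrage — every cycle loses value.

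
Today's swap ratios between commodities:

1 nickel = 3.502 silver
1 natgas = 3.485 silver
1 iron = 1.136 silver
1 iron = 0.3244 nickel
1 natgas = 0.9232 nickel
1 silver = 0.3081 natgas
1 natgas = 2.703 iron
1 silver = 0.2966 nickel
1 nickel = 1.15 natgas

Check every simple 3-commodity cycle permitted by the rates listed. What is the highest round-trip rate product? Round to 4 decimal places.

1.1887

natgas→silver→nickel→natgas: 3.485 × 0.2966 × 1.15 = 1.18870
natgas→iron→nickel→natgas: 2.703 × 0.3244 × 1.15 = 1.00838
natgas→nickel→silver→natgas: 0.9232 × 3.502 × 0.3081 = 0.99610
natgas→iron→silver→natgas: 2.703 × 1.136 × 0.3081 = 0.94605
Maximum is natgas→silver→nickel→natgas at 1.1887; arbitrage exists.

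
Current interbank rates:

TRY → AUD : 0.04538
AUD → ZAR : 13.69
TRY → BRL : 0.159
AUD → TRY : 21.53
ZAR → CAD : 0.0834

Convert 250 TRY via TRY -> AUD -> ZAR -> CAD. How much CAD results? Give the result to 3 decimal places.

12.953

250 TRY × 0.04538 = 11.345 AUD
11.345 AUD × 13.69 = 155.31305 ZAR
155.31305 ZAR × 0.0834 = 12.95310837 CAD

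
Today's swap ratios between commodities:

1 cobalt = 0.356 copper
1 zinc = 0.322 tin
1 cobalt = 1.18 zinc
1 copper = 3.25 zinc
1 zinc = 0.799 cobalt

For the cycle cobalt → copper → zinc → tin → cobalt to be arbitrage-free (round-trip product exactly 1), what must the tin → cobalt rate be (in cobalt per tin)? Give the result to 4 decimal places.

2.6842

Known legs of the cycle: 0.356 × 3.25 × 0.322 = 0.372554
For no arbitrage the full-cycle product must be 1, so the missing rate is 1 / 0.372554 ≈ 2.684175.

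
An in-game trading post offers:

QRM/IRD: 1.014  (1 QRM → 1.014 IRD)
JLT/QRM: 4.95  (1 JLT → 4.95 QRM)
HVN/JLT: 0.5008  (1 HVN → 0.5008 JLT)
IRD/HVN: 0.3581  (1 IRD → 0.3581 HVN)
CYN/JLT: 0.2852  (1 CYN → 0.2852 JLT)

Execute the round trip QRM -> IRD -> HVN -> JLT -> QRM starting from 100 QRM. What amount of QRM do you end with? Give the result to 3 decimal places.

100 QRM × 1.014 = 101.4 IRD
101.4 IRD × 0.3581 = 36.31134 HVN
36.31134 HVN × 0.5008 = 18.184719072 JLT
18.184719072 JLT × 4.95 = 90.0143594064 QRM

90.014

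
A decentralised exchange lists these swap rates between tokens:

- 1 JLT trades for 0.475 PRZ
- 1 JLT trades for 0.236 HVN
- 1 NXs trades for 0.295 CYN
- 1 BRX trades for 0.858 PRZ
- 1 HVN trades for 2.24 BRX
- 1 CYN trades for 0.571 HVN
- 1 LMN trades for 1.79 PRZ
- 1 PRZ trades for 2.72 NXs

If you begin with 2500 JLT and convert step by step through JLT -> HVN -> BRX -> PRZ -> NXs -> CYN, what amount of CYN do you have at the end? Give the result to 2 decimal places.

2500 JLT × 0.236 = 590 HVN
590 HVN × 2.24 = 1321.6 BRX
1321.6 BRX × 0.858 = 1133.9328 PRZ
1133.9328 PRZ × 2.72 = 3084.297216 NXs
3084.297216 NXs × 0.295 = 909.86767872 CYN

909.87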